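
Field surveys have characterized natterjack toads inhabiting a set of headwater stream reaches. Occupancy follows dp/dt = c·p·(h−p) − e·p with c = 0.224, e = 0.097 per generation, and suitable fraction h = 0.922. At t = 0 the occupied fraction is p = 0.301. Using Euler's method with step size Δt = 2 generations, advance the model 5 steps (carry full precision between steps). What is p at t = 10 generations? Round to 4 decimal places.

Update rule: p ← p + [c·p·(h−p) − e·p]·Δt with Δt = 2.
step 1: Δp = +0.02535, p = 0.32635
step 2: Δp = +0.02378, p = 0.35012
step 3: Δp = +0.02178, p = 0.37190
step 4: Δp = +0.01950, p = 0.39140
step 5: Δp = +0.01711, p = 0.40851

0.4085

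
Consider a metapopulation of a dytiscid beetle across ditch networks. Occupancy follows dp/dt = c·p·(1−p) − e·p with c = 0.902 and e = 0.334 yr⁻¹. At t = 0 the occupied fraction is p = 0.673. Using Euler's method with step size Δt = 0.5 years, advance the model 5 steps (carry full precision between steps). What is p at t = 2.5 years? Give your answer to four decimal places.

Update rule: p ← p + [c·p·(1−p) − e·p]·Δt with Δt = 0.5.
step 1: Δp = -0.01314, p = 0.65986
step 2: Δp = -0.00897, p = 0.65089
step 3: Δp = -0.00622, p = 0.64467
step 4: Δp = -0.00435, p = 0.64032
step 5: Δp = -0.00306, p = 0.63726

0.6373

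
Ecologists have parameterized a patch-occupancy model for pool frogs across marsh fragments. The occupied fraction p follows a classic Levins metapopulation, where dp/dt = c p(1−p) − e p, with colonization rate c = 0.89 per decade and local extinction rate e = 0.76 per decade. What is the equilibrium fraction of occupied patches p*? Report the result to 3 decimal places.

Setting dp/dt = 0 and dividing through by p* gives c·(1−p*) = e.
So p* = 1 − e/c = 1 − 0.76/0.89 = 1 − 0.8539 = 0.1461.

0.146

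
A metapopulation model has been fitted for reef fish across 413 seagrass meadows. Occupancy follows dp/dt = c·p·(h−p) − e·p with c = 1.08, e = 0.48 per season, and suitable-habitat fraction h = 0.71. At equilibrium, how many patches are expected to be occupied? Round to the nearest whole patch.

p* = h − e/c = 0.71 − 0.4444 = 0.2656.
Expected occupied patches = N × p* = 413 × 0.2656 = 109.67 ≈ 110.

110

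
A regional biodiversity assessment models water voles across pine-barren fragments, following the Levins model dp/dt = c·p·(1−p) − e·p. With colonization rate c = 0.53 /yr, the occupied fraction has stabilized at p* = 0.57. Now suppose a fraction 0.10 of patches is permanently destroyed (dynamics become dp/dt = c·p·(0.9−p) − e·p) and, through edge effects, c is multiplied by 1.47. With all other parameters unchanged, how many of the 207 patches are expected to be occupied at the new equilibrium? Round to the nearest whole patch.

126

Balance c(1−p*) = e gives e = 0.53×(1 − 0.57000) = 0.22790.
New p* = 0.9 − e/c = 0.9 − 0.22790/0.77910 = 0.60748.
Expected occupied = 207 × 0.60748 = 125.75 ≈ 126.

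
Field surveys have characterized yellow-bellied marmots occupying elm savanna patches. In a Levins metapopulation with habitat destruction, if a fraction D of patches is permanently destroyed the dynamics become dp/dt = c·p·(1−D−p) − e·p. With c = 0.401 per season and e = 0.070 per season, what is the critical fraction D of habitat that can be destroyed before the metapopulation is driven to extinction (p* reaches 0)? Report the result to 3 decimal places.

The nontrivial equilibrium is p* = (1−D) − e/c; extinction occurs when this hits zero.
So D_crit = 1 − e/c = 1 − 0.070/0.401 = 1 − 0.1746 = 0.8254.
Note this equals the original equilibrium occupancy — the Levins extinction-debt result.

0.825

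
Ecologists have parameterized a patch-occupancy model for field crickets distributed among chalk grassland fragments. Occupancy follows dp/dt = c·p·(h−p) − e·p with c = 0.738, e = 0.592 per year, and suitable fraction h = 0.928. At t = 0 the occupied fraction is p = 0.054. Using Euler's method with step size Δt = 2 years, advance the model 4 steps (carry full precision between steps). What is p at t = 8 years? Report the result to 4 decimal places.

0.0771

Update rule: p ← p + [c·p·(h−p) − e·p]·Δt with Δt = 2.
p: 0.05400 → 0.05973  (Δp = +0.00573)
p: 0.05973 → 0.06555  (Δp = +0.00583)
p: 0.06555 → 0.07139  (Δp = +0.00583)
p: 0.07139 → 0.07712  (Δp = +0.00574)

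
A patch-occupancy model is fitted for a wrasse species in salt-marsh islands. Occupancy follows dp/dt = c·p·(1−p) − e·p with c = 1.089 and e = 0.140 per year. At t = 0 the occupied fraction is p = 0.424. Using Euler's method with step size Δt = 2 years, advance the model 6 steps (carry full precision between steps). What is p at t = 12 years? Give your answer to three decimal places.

0.890

Update rule: p ← p + [c·p·(1−p) − e·p]·Δt with Δt = 2.
t = 2: p = 0.42400 + (+0.41320) = 0.83720
t = 4: p = 0.83720 + (+0.06244) = 0.89964
t = 6: p = 0.89964 + (-0.05525) = 0.84439
t = 8: p = 0.84439 + (+0.04975) = 0.89414
t = 10: p = 0.89414 + (-0.04420) = 0.84994
t = 12: p = 0.84994 + (+0.03981) = 0.88975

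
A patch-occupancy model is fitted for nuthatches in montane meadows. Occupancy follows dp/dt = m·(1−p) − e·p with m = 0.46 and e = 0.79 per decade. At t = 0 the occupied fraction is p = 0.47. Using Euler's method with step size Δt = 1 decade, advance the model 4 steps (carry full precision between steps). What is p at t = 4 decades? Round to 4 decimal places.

0.3684

Update rule: p ← p + [m·(1−p) − e·p]·Δt with Δt = 1.
step 1: Δp = -0.12750, p = 0.34250
step 2: Δp = +0.03187, p = 0.37437
step 3: Δp = -0.00797, p = 0.36641
step 4: Δp = +0.00199, p = 0.36840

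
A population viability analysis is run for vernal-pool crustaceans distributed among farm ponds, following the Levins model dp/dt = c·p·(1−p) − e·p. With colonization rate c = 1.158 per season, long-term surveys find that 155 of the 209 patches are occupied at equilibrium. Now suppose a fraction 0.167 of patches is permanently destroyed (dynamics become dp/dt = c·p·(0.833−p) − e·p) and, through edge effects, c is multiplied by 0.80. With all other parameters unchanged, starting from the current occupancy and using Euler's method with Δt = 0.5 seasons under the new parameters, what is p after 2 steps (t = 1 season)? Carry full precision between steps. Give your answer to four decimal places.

0.6154

Observed p* = 155/209 = 0.74163.
Balance c(1−p*) = e gives e = 1.158×(1 − 0.74163) = 0.29920.
Starting from p₀ = 0.74163; update p ← p + (dp/dt)·Δt with the new parameters.
t = 0.5: p = 0.74163 + (-0.07956) = 0.66207
t = 1: p = 0.66207 + (-0.04662) = 0.61544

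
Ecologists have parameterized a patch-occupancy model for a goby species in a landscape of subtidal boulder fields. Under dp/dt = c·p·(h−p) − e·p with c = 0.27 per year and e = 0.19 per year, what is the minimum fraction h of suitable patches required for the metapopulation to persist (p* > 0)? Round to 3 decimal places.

0.704

p* = h − e/c is positive only when h > e/c.
h_min = e/c = 0.19/0.27 = 0.7037.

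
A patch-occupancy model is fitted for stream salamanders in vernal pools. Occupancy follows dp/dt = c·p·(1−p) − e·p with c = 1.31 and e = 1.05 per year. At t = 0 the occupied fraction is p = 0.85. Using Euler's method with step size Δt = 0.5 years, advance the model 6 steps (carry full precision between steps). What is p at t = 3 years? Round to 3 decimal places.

0.271

Update rule: p ← p + [c·p·(1−p) − e·p]·Δt with Δt = 0.5.
t = 0.5: p = 0.85000 + (-0.36274) = 0.48726
t = 1: p = 0.48726 + (-0.09217) = 0.39509
t = 1.5: p = 0.39509 + (-0.05088) = 0.34421
t = 2: p = 0.34421 + (-0.03286) = 0.31135
t = 2.5: p = 0.31135 + (-0.02302) = 0.28833
t = 3: p = 0.28833 + (-0.01697) = 0.27136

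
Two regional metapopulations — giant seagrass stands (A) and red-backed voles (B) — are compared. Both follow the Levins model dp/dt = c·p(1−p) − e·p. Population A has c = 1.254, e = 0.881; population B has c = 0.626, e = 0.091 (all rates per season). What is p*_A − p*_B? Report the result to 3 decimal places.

A: p*_A = 1 − 0.881/1.254 = 0.2974.
B: p*_B = 1 − 0.091/0.626 = 0.8546.
p*_A − p*_B = 0.2974 − 0.8546 = -0.5572.

-0.557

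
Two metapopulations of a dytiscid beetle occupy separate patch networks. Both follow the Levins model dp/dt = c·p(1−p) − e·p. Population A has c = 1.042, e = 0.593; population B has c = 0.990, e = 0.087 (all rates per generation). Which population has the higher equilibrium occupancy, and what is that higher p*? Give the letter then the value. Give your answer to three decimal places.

A: p*_A = 1 − 0.593/1.042 = 0.4309.
B: p*_B = 1 − 0.087/0.990 = 0.9121.
B is higher at 0.9121.

B, 0.912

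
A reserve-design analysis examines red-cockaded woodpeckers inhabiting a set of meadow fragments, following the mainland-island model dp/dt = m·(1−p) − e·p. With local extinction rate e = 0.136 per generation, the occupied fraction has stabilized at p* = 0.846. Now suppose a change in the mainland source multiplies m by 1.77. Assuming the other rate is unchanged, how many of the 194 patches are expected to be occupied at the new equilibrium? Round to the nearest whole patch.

Balance m(1−p*) = e·p* gives m = e·p*/(1−p*) = 0.136×0.84600/0.15400 = 0.74712.
New p* = m/(m+e) = 1.32240/(1.32240+0.13600) = 0.90675.
Expected occupied = 194 × 0.90675 = 175.91 ≈ 176.

176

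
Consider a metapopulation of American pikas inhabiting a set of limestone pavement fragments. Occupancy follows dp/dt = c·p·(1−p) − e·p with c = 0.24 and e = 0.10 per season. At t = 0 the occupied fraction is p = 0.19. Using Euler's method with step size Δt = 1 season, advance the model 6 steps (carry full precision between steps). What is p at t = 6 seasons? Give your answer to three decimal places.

Update rule: p ← p + [c·p·(1−p) − e·p]·Δt with Δt = 1.
t = 1: p = 0.19000 + (+0.01794) = 0.20794
t = 2: p = 0.20794 + (+0.01873) = 0.22667
t = 3: p = 0.22667 + (+0.01940) = 0.24607
t = 4: p = 0.24607 + (+0.01992) = 0.26599
t = 5: p = 0.26599 + (+0.02026) = 0.28625
t = 6: p = 0.28625 + (+0.02041) = 0.30666

0.307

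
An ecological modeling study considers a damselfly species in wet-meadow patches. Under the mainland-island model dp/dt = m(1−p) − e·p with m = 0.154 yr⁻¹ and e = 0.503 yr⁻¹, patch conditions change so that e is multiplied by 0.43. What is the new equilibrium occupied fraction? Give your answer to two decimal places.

0.42

Before: p* = 0.154/(0.154+0.503) = 0.2344.
After: m = 0.154, e = 0.21629; p* = 0.154/0.3703 = 0.4159.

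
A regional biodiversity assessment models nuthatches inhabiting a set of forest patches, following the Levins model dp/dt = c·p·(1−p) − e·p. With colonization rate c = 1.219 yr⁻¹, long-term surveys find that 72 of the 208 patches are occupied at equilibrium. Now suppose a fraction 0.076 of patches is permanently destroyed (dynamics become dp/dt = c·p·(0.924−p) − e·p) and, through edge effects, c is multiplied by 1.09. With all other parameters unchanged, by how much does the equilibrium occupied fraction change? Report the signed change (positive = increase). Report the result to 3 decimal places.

-0.022

Observed p* = 72/208 = 0.34615.
Balance c(1−p*) = e gives e = 1.219×(1 − 0.34615) = 0.79704.
New p* = 0.924 − e/c = 0.924 − 0.79704/1.32871 = 0.32414.
Δp* = 0.32414 − 0.34615 = -0.02201.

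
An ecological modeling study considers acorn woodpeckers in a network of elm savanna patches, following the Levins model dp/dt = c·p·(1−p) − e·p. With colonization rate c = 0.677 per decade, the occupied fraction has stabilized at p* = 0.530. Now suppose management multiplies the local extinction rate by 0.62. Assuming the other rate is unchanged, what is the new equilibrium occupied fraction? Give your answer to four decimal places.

Balance c(1−p*) = e gives e = 0.677×(1 − 0.53000) = 0.31819.
New p* = 1 − e/c = 1 − 0.19728/0.67700 = 0.70860.

0.7086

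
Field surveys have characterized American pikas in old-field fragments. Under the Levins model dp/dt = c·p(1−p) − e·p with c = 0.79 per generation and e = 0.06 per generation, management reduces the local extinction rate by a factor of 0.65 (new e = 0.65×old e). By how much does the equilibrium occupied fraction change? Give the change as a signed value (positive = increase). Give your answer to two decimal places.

Before: p* = 1 − 0.06/0.79 = 0.9241.
After the change, c = 0.79, e = 0.039, so p* = 1 − 0.039/0.79 = 0.9506.
Δp* = 0.9506 − 0.9241 = +0.0266.

0.03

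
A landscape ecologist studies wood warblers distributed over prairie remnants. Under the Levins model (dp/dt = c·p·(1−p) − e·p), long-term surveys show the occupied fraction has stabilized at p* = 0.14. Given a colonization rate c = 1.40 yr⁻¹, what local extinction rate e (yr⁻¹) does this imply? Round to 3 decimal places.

At equilibrium c(1−p*) = e.
e = 1.40 × (1 − 0.14) = 1.40 × 0.8600 = 1.2040.

1.204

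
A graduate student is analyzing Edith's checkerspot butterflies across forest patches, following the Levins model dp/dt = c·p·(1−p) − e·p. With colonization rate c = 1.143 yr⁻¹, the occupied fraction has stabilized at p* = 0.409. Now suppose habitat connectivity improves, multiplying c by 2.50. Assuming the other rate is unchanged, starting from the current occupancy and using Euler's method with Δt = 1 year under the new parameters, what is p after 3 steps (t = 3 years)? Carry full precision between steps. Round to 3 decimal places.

Balance c(1−p*) = e gives e = 1.143×(1 − 0.40900) = 0.67551.
Starting from p₀ = 0.40900; update p ← p + (dp/dt)·Δt with the new parameters.
step 1: Δp = +0.41443, p = 0.82343
step 2: Δp = -0.14077, p = 0.68266
step 3: Δp = +0.15789, p = 0.84055

0.841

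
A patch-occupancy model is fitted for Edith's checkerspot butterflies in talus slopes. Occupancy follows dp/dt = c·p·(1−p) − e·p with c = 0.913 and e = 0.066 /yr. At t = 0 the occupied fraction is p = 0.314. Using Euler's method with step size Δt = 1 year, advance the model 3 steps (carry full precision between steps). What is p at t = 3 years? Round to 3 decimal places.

0.837

Update rule: p ← p + [c·p·(1−p) − e·p]·Δt with Δt = 1.
p: 0.31400 → 0.48994  (Δp = +0.17594)
p: 0.48994 → 0.68576  (Δp = +0.19582)
p: 0.68576 → 0.83725  (Δp = +0.15148)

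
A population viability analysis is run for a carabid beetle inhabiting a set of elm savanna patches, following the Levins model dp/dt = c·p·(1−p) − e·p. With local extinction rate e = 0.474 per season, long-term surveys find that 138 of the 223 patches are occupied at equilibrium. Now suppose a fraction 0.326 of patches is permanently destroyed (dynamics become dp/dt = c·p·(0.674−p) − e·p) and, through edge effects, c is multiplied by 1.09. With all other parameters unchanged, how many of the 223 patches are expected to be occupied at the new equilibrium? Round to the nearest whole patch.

Observed p* = 138/223 = 0.61883.
Balance c(1−p*) = e gives c = e/(1 − 0.61883) = 0.474/0.38117 = 1.24354.
New p* = 0.674 − e/c = 0.674 − 0.47400/1.35546 = 0.32430.
Expected occupied = 223 × 0.32430 = 72.32 ≈ 72.

72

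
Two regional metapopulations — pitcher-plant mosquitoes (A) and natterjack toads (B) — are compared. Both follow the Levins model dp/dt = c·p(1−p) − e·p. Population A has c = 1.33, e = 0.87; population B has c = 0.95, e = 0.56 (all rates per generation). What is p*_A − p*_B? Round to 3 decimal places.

-0.065

A: p*_A = 1 − 0.87/1.33 = 0.3459.
B: p*_B = 1 − 0.56/0.95 = 0.4105.
p*_A − p*_B = 0.3459 − 0.4105 = -0.0647.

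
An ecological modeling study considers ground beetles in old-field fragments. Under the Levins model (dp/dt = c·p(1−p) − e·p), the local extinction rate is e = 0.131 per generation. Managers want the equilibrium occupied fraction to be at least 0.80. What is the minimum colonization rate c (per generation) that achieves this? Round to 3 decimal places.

p* = 1 − e/c ≥ 0.80 requires e/c ≤ 0.2000, i.e. c ≥ e/0.2000.
c_min = 0.131/0.2000 = 0.6550.

0.655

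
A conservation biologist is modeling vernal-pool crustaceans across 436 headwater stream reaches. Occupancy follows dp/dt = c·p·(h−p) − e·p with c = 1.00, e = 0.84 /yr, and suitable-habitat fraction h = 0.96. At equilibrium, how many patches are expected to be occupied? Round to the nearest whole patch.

52

p* = h − e/c = 0.96 − 0.8400 = 0.1200.
Expected occupied patches = N × p* = 436 × 0.1200 = 52.32 ≈ 52.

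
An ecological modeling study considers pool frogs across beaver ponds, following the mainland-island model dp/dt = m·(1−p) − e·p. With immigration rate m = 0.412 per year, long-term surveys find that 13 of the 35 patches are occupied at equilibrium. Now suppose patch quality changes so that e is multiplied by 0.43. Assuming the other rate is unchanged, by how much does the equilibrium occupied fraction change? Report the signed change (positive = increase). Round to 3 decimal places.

Observed p* = 13/35 = 0.37143.
Balance m(1−p*) = e·p* gives e = m(1−p*)/p* = 0.412×0.62857/0.37143 = 0.69723.
New p* = m/(m+e) = 0.41200/(0.41200+0.29981) = 0.57881.
Δp* = 0.57881 − 0.37143 = +0.20738.

0.207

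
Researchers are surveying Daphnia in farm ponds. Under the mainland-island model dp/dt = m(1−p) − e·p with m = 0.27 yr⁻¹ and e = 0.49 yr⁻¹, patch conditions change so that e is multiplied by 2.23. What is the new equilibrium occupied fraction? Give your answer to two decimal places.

Before: p* = 0.27/(0.27+0.49) = 0.3553.
After: m = 0.27, e = 1.0927; p* = 0.27/1.3627 = 0.1981.

0.20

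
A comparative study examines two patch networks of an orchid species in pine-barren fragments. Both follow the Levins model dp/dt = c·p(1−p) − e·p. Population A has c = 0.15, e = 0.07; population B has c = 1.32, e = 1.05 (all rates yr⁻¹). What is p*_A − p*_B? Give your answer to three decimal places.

0.329

A: p*_A = 1 − 0.07/0.15 = 0.5333.
B: p*_B = 1 − 1.05/1.32 = 0.2045.
p*_A − p*_B = 0.5333 − 0.2045 = 0.3288.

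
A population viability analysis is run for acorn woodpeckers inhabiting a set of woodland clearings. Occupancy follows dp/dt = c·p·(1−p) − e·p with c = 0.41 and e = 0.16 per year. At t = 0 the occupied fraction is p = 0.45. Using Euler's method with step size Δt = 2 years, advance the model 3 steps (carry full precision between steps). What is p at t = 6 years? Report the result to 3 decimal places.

0.578

Update rule: p ← p + [c·p·(1−p) − e·p]·Δt with Δt = 2.
step 1: Δp = +0.05895, p = 0.50895
step 2: Δp = +0.04207, p = 0.55102
step 3: Δp = +0.02654, p = 0.57756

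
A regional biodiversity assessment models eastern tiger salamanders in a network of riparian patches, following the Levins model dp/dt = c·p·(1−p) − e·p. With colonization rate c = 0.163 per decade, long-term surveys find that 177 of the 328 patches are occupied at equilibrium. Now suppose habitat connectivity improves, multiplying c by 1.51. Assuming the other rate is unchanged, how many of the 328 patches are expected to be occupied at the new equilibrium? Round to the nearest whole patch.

228

Observed p* = 177/328 = 0.53963.
Balance c(1−p*) = e gives e = 0.163×(1 − 0.53963) = 0.07504.
New p* = 1 − e/c = 1 − 0.07504/0.24613 = 0.69512.
Expected occupied = 328 × 0.69512 = 228.00 ≈ 228.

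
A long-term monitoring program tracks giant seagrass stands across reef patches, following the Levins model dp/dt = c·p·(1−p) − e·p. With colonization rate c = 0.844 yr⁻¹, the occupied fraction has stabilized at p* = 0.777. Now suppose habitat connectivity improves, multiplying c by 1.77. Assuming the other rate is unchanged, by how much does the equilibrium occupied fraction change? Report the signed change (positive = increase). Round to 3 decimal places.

Balance c(1−p*) = e gives e = 0.844×(1 − 0.77700) = 0.18821.
New p* = 1 − e/c = 1 − 0.18821/1.49388 = 0.87401.
Δp* = 0.87401 − 0.77700 = +0.09701.

0.097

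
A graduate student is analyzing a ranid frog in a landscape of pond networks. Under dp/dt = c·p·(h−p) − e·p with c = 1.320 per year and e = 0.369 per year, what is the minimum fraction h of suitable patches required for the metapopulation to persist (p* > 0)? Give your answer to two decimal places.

p* = h − e/c is positive only when h > e/c.
h_min = e/c = 0.369/1.320 = 0.2795.

0.28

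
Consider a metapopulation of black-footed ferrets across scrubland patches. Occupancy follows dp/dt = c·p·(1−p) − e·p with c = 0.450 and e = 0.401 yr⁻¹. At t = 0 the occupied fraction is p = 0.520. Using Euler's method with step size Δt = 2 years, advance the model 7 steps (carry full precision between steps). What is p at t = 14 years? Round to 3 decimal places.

Update rule: p ← p + [c·p·(1−p) − e·p]·Δt with Δt = 2.
step 1: Δp = -0.19240, p = 0.32760
step 2: Δp = -0.06448, p = 0.26312
step 3: Δp = -0.03652, p = 0.22659
step 4: Δp = -0.02400, p = 0.20259
step 5: Δp = -0.01708, p = 0.18551
step 6: Δp = -0.01279, p = 0.17271
step 7: Δp = -0.00992, p = 0.16279

0.163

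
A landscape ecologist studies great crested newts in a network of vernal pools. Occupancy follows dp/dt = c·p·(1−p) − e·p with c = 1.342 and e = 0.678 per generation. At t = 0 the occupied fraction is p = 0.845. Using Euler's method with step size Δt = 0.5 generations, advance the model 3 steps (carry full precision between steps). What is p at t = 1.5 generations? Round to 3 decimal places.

Update rule: p ← p + [c·p·(1−p) − e·p]·Δt with Δt = 0.5.
  1  |  dp/dt·Δt = -0.198571  |  p_1 = 0.646429
  2  |  dp/dt·Δt = -0.065777  |  p_2 = 0.580652
  3  |  dp/dt·Δt = -0.033456  |  p_3 = 0.547197

0.547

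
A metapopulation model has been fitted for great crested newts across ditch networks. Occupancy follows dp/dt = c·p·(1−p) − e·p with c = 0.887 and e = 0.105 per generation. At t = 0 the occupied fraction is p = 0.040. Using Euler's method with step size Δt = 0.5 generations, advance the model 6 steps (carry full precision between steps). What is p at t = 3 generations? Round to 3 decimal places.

0.239

Update rule: p ← p + [c·p·(1−p) − e·p]·Δt with Δt = 0.5.
p: 0.04000 → 0.05493  (Δp = +0.01493)
p: 0.05493 → 0.07507  (Δp = +0.02014)
p: 0.07507 → 0.10192  (Δp = +0.02685)
p: 0.10192 → 0.13717  (Δp = +0.03524)
p: 0.13717 → 0.18246  (Δp = +0.04529)
p: 0.18246 → 0.23903  (Δp = +0.05658)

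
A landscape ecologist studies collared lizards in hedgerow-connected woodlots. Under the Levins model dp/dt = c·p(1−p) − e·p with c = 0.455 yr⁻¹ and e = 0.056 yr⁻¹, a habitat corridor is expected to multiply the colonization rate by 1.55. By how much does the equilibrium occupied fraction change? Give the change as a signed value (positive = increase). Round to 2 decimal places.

0.04

Before: p* = 1 − 0.056/0.455 = 0.8769.
After the change, c = 0.70525, e = 0.056, so p* = 1 − 0.056/0.70525 = 0.9206.
Δp* = 0.9206 − 0.8769 = +0.0437.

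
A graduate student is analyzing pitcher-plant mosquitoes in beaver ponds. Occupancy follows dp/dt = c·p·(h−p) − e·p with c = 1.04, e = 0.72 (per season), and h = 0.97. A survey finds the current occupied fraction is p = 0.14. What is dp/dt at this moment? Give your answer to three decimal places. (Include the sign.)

0.020

Colonization term: c·p·(h−p) = 1.04×0.14×0.8300 = 0.12085.
Extinction term: e·p = 0.10080.
dp/dt = 0.12085 − 0.10080 = 0.02005.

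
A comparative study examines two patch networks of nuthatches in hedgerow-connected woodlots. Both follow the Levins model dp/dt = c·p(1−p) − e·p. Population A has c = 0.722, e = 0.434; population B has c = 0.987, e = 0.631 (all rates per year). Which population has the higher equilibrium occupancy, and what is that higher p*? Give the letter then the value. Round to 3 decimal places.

A, 0.399

A: p*_A = 1 − 0.434/0.722 = 0.3989.
B: p*_B = 1 − 0.631/0.987 = 0.3607.
A is higher at 0.3989.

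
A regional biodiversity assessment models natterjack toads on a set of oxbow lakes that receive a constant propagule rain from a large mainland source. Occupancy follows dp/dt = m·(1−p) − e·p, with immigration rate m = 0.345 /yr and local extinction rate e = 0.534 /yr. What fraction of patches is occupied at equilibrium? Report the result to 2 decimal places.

0.39

At equilibrium the propagule rain into empty patches balances local extinction: m(1−p*) = e·p*.
p* = m/(m+e) = 0.345/(0.345+0.534) = 0.345/0.8790 = 0.3925.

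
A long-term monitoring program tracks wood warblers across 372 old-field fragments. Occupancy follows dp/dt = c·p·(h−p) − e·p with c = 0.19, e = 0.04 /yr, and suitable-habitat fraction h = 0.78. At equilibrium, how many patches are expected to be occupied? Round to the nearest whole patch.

p* = h − e/c = 0.78 − 0.2105 = 0.5695.
Expected occupied patches = N × p* = 372 × 0.5695 = 211.84 ≈ 212.

212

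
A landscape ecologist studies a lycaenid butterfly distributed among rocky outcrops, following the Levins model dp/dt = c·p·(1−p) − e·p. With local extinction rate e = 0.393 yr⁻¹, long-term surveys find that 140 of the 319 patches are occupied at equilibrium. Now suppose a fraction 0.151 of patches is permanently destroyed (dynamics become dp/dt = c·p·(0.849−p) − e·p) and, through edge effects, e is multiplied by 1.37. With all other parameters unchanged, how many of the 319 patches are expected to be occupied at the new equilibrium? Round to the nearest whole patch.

Observed p* = 140/319 = 0.43887.
Balance c(1−p*) = e gives c = e/(1 − 0.43887) = 0.393/0.56113 = 0.70037.
New p* = 0.849 − e/c = 0.849 − 0.53841/0.70037 = 0.08025.
Expected occupied = 319 × 0.08025 = 25.60 ≈ 26.

26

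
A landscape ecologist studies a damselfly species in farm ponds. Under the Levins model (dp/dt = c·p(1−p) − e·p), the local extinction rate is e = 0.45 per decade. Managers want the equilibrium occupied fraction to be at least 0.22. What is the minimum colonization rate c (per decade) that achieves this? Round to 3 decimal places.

0.577

p* = 1 − e/c ≥ 0.22 requires e/c ≤ 0.7800, i.e. c ≥ e/0.7800.
c_min = 0.45/0.7800 = 0.5769.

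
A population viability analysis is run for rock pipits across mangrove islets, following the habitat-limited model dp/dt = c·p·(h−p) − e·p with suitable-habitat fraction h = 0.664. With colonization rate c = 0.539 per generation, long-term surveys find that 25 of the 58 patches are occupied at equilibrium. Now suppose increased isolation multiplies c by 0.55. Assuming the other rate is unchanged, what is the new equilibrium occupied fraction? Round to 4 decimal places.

Observed p* = 25/58 = 0.43103.
Balance c(h−p*) = e gives e = 0.539×(0.664 − 0.43103) = 0.12557.
New p* = 0.664 − e/c = 0.664 − 0.12557/0.29645 = 0.24042.

0.2404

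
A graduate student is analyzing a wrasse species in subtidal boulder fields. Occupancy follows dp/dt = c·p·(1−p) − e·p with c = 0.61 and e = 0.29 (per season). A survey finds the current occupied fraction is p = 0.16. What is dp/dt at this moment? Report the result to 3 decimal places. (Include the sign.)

Colonization term: c·p·(1−p) = 0.61×0.16×0.8400 = 0.08198.
Extinction term: e·p = 0.04640.
dp/dt = 0.08198 − 0.04640 = 0.03558.

0.036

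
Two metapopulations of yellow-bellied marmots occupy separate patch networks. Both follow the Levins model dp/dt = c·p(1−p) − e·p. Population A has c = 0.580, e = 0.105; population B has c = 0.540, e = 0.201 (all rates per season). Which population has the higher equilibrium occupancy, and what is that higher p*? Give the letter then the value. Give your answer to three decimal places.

A: p*_A = 1 − 0.105/0.580 = 0.8190.
B: p*_B = 1 − 0.201/0.540 = 0.6278.
A is higher at 0.8190.

A, 0.819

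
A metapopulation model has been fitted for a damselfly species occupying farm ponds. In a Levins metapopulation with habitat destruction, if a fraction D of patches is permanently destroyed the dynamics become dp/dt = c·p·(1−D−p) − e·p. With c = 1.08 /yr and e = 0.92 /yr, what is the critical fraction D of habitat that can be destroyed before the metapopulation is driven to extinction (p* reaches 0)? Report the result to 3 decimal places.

0.148

The nontrivial equilibrium is p* = (1−D) − e/c; extinction occurs when this hits zero.
So D_crit = 1 − e/c = 1 − 0.92/1.08 = 1 − 0.8519 = 0.1481.
Note this equals the original equilibrium occupancy — the Levins extinction-debt result.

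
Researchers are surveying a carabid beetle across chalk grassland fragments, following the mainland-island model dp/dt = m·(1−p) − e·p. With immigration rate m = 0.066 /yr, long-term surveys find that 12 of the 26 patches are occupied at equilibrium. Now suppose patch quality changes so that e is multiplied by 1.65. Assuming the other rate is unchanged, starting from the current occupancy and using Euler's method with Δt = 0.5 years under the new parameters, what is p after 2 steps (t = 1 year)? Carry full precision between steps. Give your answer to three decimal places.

Observed p* = 12/26 = 0.46154.
Balance m(1−p*) = e·p* gives e = m(1−p*)/p* = 0.066×0.53846/0.46154 = 0.07700.
Starting from p₀ = 0.46154; update p ← p + (dp/dt)·Δt with the new parameters.
p: 0.46154 → 0.44999  (Δp = -0.01155)
p: 0.44999 → 0.43955  (Δp = -0.01044)

0.440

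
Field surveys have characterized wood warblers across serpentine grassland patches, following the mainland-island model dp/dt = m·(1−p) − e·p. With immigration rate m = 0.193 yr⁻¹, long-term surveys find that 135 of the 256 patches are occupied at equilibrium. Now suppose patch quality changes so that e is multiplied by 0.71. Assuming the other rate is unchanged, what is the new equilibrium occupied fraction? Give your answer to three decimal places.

0.611

Observed p* = 135/256 = 0.52734.
Balance m(1−p*) = e·p* gives e = m(1−p*)/p* = 0.193×0.47266/0.52734 = 0.17299.
New p* = m/(m+e) = 0.19300/(0.19300+0.12282) = 0.61111.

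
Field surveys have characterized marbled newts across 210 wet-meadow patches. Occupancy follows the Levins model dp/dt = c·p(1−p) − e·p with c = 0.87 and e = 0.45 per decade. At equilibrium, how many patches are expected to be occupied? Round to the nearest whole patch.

101

p* = 1 − e/c = 1 − 0.45/0.87 = 0.4828.
Expected occupied patches = N × p* = 210 × 0.4828 = 101.38 ≈ 101.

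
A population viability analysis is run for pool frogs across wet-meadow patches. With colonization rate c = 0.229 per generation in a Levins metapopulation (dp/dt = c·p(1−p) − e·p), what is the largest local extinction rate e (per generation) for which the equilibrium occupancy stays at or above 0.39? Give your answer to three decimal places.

1 − e/c ≥ 0.39 ⇒ e ≤ c(1 − 0.39) = 0.229 × 0.6100.
e_max = 0.1397.

0.140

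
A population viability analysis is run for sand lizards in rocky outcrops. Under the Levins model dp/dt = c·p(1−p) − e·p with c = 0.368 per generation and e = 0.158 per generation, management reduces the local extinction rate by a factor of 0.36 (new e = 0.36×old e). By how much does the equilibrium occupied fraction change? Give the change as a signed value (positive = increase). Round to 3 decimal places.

Before: p* = 1 − 0.158/0.368 = 0.5707.
After the change, c = 0.368, e = 0.05688, so p* = 1 − 0.05688/0.368 = 0.8454.
Δp* = 0.8454 − 0.5707 = +0.2748.

0.275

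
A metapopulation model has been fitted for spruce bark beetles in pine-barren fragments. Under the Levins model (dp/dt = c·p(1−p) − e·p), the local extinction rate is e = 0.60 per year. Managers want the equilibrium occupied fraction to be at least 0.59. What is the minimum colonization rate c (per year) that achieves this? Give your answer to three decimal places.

p* = 1 − e/c ≥ 0.59 requires e/c ≤ 0.4100, i.e. c ≥ e/0.4100.
c_min = 0.60/0.4100 = 1.4634.

1.463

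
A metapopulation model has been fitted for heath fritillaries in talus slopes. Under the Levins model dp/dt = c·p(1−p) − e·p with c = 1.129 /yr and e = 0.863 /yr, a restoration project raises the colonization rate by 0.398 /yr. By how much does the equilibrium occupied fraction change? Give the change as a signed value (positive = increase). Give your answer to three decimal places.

Before: p* = 1 − 0.863/1.129 = 0.2356.
After the change, c = 1.527, e = 0.863, so p* = 1 − 0.863/1.527 = 0.4348.
Δp* = 0.4348 − 0.2356 = +0.1992.

0.199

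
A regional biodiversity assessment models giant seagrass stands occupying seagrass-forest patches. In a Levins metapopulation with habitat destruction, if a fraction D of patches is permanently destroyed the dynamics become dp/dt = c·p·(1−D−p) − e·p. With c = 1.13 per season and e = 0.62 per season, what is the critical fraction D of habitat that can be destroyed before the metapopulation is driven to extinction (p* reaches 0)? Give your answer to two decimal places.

The nontrivial equilibrium is p* = (1−D) − e/c; extinction occurs when this hits zero.
So D_crit = 1 − e/c = 1 − 0.62/1.13 = 1 − 0.5487 = 0.4513.
This equals the undisturbed p*, a classic result of Lande's extension.

0.45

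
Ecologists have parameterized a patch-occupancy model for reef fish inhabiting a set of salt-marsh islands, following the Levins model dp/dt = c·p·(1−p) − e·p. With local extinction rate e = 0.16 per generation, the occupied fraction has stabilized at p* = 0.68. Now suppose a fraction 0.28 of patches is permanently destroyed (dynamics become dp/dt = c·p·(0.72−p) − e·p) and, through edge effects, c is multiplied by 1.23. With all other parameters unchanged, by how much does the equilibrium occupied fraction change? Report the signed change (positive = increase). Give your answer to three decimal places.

-0.220

Balance c(1−p*) = e gives c = e/(1 − 0.68000) = 0.16/0.32000 = 0.50000.
New p* = 0.72 − e/c = 0.72 − 0.16000/0.61500 = 0.45984.
Δp* = 0.45984 − 0.68000 = -0.22016.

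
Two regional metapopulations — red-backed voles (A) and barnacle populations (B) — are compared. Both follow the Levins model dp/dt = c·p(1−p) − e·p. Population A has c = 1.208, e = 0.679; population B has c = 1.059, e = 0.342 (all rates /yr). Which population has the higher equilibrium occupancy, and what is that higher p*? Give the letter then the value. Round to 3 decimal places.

A: p*_A = 1 − 0.679/1.208 = 0.4379.
B: p*_B = 1 − 0.342/1.059 = 0.6771.
B is higher at 0.6771.

B, 0.677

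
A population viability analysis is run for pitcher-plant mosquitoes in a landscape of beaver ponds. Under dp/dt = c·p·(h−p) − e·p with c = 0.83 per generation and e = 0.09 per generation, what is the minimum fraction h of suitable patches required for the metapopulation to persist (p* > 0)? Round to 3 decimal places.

p* = h − e/c is positive only when h > e/c.
h_min = e/c = 0.09/0.83 = 0.1084.

0.108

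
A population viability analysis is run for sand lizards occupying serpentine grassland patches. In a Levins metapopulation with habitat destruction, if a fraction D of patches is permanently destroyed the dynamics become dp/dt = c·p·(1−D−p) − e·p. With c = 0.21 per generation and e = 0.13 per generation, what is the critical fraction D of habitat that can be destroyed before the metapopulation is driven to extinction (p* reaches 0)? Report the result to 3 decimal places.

0.381

The nontrivial equilibrium is p* = (1−D) − e/c; extinction occurs when this hits zero.
So D_crit = 1 − e/c = 1 − 0.13/0.21 = 1 − 0.6190 = 0.3810.
Note this equals the original equilibrium occupancy — the Levins extinction-debt result.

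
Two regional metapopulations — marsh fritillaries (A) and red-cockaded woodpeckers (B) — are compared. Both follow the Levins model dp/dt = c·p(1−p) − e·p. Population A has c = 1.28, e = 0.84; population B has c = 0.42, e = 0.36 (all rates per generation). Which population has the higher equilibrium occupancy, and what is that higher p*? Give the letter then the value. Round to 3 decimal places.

A: p*_A = 1 − 0.84/1.28 = 0.3438.
B: p*_B = 1 − 0.36/0.42 = 0.1429.
A is higher at 0.3438.

A, 0.344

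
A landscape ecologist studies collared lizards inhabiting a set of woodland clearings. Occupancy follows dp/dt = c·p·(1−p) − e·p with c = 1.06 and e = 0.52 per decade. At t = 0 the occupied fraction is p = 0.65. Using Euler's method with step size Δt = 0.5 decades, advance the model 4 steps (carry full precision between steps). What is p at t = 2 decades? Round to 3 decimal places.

0.540

Update rule: p ← p + [c·p·(1−p) − e·p]·Δt with Δt = 0.5.
p: 0.65000 → 0.60157  (Δp = -0.04843)
p: 0.60157 → 0.57220  (Δp = -0.02938)
p: 0.57220 → 0.55316  (Δp = -0.01903)
p: 0.55316 → 0.54034  (Δp = -0.01282)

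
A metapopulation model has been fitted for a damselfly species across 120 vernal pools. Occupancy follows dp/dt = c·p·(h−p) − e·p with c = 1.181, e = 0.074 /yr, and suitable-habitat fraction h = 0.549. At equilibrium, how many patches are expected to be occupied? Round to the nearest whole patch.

p* = h − e/c = 0.549 − 0.0627 = 0.4863.
Expected occupied patches = N × p* = 120 × 0.4863 = 58.36 ≈ 58.

58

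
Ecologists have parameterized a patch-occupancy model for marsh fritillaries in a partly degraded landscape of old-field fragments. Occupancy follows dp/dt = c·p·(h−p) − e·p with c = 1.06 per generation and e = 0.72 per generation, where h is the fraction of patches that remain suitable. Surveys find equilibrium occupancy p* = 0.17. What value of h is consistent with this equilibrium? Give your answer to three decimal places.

At equilibrium c(h−p*) = e, so h = p* + e/c.
h = 0.17 + 0.72/1.06 = 0.17 + 0.6792 = 0.8492.

0.849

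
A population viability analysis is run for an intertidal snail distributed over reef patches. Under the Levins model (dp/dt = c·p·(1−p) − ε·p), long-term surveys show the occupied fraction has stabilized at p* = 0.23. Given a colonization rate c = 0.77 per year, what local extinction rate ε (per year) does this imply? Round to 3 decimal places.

0.593

At equilibrium c(1−p*) = ε.
ε = 0.77 × (1 − 0.23) = 0.77 × 0.7700 = 0.5929.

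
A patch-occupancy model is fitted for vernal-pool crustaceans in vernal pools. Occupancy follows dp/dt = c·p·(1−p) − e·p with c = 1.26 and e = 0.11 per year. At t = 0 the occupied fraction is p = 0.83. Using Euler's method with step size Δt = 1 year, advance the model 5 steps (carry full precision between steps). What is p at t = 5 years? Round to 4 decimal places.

0.9127

Update rule: p ← p + [c·p·(1−p) − e·p]·Δt with Δt = 1.
t = 1: p = 0.83000 + (+0.08649) = 0.91649
t = 2: p = 0.91649 + (-0.00437) = 0.91211
t = 3: p = 0.91211 + (+0.00067) = 0.91279
t = 4: p = 0.91279 + (-0.00010) = 0.91269
t = 5: p = 0.91269 + (+0.00002) = 0.91270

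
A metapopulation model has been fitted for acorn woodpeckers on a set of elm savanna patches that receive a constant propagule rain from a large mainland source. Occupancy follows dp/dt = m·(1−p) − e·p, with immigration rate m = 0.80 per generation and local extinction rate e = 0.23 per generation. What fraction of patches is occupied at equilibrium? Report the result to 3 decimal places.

Setting dp/dt = 0: m − m·p* = e·p*, so m = (m+e)·p*.
p* = m/(m+e) = 0.80/(0.80+0.23) = 0.80/1.0300 = 0.7767.

0.777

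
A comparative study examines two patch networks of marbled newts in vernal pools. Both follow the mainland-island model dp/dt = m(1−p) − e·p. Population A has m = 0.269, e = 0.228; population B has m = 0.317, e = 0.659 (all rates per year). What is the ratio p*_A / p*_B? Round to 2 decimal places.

1.67

A: p*_A = m/(m+e) = 0.269/0.4970 = 0.5412.
B: p*_B = 0.317/0.9760 = 0.3248.
p*_A / p*_B = 0.5412/0.3248 = 1.6664.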